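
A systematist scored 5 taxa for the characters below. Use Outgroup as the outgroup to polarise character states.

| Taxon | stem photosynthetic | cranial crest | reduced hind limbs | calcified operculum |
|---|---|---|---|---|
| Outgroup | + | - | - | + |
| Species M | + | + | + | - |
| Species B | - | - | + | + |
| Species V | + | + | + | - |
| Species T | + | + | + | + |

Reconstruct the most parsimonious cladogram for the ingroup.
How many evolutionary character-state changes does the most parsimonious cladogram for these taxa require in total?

4

Character polarity is set by the outgroup: the derived state is whichever differs from the outgroup's state, so for stem photosynthetic, calcified operculum the derived state is '-', and for the remaining characters it is '+'.
stem photosynthetic (derived state '-') is unique to Species B (autapomorphy; uninformative for grouping).
cranial crest: derived state '+' in Species M, Species T, and Species V only — synapomorphy for {Species M, Species T, Species V}.
All ingroup taxa share the derived state '+' for reduced hind limbs; it defines the ingroup but does not resolve relationships within it.
calcified operculum: derived state '-' in Species M and Species V only — synapomorphy for {Species M, Species V}.
Most parsimonious ingroup topology: (((Species M,Species V),Species T),Species B).
Changes per character on this tree: stem photosynthetic: 1; cranial crest: 1; reduced hind limbs: 1; calcified operculum: 1.
Total = 4.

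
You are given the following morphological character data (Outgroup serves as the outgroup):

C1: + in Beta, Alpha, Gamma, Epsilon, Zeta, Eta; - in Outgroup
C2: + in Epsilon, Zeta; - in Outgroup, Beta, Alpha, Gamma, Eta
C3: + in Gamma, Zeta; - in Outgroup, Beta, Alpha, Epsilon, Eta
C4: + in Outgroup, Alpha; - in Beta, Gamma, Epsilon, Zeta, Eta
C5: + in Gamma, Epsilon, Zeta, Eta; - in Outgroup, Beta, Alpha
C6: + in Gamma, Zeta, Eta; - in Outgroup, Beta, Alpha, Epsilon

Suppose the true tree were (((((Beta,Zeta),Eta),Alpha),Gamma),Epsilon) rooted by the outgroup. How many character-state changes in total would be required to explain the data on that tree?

13

Map each character onto (((((Beta,Zeta),Eta),Alpha),Gamma),Epsilon) (rooted by Outgroup) and count the minimum state changes it requires (Fitch parsimony):
C1: 1; C2: 2; C3: 2; C4: 2; C5: 3; C6: 3.
Total tree length = 13.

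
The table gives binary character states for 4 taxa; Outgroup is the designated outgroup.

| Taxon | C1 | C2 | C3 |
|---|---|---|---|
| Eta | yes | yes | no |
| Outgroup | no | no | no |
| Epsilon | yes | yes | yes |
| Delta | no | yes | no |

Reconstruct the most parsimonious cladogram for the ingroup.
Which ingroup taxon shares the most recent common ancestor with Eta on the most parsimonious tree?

The outgroup has state 'no' for every character, so 'yes' is the derived state throughout.
C1: derived state 'yes' in Epsilon and Eta only — synapomorphy for {Epsilon, Eta}.
C2 (derived state 'yes') is shared by all ingroup taxa — unites the whole ingroup.
C3: derived state 'yes' in Epsilon only — an autapomorphy, so it tells us nothing about relationships among taxa.
Most parsimonious ingroup topology: (Delta,(Eta,Epsilon)).
Eta and Epsilon form a cherry on this tree, so they are sister taxa.

Epsilon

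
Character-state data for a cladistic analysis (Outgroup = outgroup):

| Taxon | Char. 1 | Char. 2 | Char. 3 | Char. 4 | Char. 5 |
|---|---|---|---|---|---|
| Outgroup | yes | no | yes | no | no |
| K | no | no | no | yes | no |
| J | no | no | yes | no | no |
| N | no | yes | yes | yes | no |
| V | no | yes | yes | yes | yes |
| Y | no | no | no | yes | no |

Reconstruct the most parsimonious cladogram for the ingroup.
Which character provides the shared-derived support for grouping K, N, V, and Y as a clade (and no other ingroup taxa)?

Character polarity is set by the outgroup: the derived state is whichever differs from the outgroup's state, so for Char. 1, Char. 3 the derived state is 'no', and for the remaining characters it is 'yes'.
All ingroup taxa share the derived state 'no' for Char. 1; it defines the ingroup but does not resolve relationships within it.
Char. 2: derived state 'yes' in N and V only — synapomorphy for {N, V}.
Only K and Y show the derived state 'no' for Char. 3, supporting them as a clade.
Char. 4: derived state 'yes' in K, N, V, and Y only — synapomorphy for {K, N, V, Y}.
Char. 5: derived state 'yes' in V only — an autapomorphy, so it tells us nothing about relationships among taxa.
Most parsimonious ingroup topology: (((K,Y),(N,V)),J).
The clade {K, N, V, Y} is supported by Char. 4: its derived state 'yes' occurs in exactly those taxa and in no other taxon (including the outgroup).

Char. 4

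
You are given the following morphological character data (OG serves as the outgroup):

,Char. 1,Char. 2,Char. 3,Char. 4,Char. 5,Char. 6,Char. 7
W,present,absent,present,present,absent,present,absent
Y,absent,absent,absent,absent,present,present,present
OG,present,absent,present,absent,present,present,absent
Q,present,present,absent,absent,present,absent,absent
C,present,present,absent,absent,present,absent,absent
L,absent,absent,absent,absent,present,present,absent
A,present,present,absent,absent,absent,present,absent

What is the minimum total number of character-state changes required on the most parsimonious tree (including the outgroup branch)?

8

Character polarity is set by the outgroup: the derived state is whichever differs from the outgroup's state, so for Char. 1, Char. 3, Char. 5, Char. 6 the derived state is 'absent', and for the remaining characters it is 'present'.
Char. 1: derived state 'absent' in L and Y only — synapomorphy for {L, Y}.
Char. 2: derived state 'present' in A, C, and Q only — synapomorphy for {A, C, Q}.
Char. 3: derived state 'absent' in A, C, L, Q, and Y only — synapomorphy for {A, C, L, Q, Y}.
Char. 4: derived state 'present' in W only — an autapomorphy, so it tells us nothing about relationships among taxa.
Char. 5 (state 'absent') occurs in A and W but conflicts with the nesting implied by the other characters — most parsimoniously interpreted as homoplasy.
Char. 6: derived state 'absent' in C and Q only — synapomorphy for {C, Q}.
Char. 7: derived state 'present' in Y only — an autapomorphy, so it tells us nothing about relationships among taxa.
Most parsimonious ingroup topology: (W,((L,Y),((C,Q),A))).
Changes per character on this tree: Char. 1: 1; Char. 2: 1; Char. 3: 1; Char. 4: 1; Char. 5: 2; Char. 6: 1; Char. 7: 1.
Total = 8.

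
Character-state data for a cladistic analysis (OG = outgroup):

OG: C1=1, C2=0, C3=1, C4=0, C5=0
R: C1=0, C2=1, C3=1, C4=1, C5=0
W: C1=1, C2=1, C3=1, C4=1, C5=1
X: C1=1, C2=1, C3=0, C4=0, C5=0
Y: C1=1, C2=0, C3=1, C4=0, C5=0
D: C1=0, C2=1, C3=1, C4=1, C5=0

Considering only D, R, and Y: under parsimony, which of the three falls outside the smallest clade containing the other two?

Y

Character polarity is set by the outgroup: the derived state is whichever differs from the outgroup's state, so for C1, C3 the derived state is '0', and for the remaining characters it is '1'.
C1 (derived state '0') is shared by D and R — a synapomorphy uniting that clade.
C2 (derived state '1') is shared by D, R, W, and X — a synapomorphy uniting that clade.
C3: derived state '0' in X only — an autapomorphy, so it tells us nothing about relationships among taxa.
C4 (derived state '1') is shared by D, R, and W — a synapomorphy uniting that clade.
C5 (derived state '1') is unique to W (autapomorphy; uninformative for grouping).
Most parsimonious ingroup topology: ((((R,D),W),X),Y).
R and D share a more recent common ancestor with each other than either does with Y, so Y is the least closely related of the three.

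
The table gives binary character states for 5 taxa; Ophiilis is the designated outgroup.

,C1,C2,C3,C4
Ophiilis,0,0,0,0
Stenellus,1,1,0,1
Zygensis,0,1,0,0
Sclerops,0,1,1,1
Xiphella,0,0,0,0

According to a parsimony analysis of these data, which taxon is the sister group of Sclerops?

Stenellus

The outgroup has state '0' for every character, so '1' is the derived state throughout.
C1 (derived state '1') is unique to Stenellus (autapomorphy; uninformative for grouping).
C2 (derived state '1') is shared by Sclerops, Stenellus, and Zygensis — a synapomorphy uniting that clade.
C3: derived state '1' in Sclerops only — an autapomorphy, so it tells us nothing about relationships among taxa.
C4 (derived state '1') is shared by Sclerops and Stenellus — a synapomorphy uniting that clade.
Most parsimonious ingroup topology: (((Stenellus,Sclerops),Zygensis),Xiphella).
Sclerops and Stenellus form a cherry on this tree, so they are sister taxa.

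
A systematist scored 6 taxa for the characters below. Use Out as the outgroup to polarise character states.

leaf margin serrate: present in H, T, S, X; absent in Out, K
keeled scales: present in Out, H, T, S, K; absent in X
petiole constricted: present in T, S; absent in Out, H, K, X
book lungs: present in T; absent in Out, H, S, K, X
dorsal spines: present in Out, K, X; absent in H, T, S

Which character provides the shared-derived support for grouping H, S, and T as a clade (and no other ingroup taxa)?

dorsal spines

Character polarity is set by the outgroup: the derived state is whichever differs from the outgroup's state, so for keeled scales, dorsal spines the derived state is 'absent', and for the remaining characters it is 'present'.
leaf margin serrate: derived state 'present' in H, S, T, and X only — synapomorphy for {H, S, T, X}.
keeled scales: derived state 'absent' in X only — an autapomorphy, so it tells us nothing about relationships among taxa.
Only S and T show the derived state 'present' for petiole constricted, supporting them as a clade.
book lungs: derived state 'present' in T only — an autapomorphy, so it tells us nothing about relationships among taxa.
Only H, S, and T show the derived state 'absent' for dorsal spines, supporting them as a clade.
Most parsimonious ingroup topology: (((H,(T,S)),X),K).
The clade {H, S, T} is supported by dorsal spines: its derived state 'absent' occurs in exactly those taxa and in no other taxon (including the outgroup).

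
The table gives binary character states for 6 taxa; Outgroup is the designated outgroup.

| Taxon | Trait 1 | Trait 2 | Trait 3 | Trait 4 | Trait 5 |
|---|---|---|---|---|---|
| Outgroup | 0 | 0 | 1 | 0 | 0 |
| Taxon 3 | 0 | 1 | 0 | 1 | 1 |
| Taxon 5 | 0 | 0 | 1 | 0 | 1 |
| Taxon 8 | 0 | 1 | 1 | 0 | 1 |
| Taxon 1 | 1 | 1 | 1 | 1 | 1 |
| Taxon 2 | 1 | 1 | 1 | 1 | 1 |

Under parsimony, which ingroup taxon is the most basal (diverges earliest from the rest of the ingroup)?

Taxon 5

Character polarity is set by the outgroup: the derived state is whichever differs from the outgroup's state, so for Trait 3 the derived state is '0', and for the remaining characters it is '1'.
Trait 1 (derived state '1') is shared by Taxon 1 and Taxon 2 — a synapomorphy uniting that clade.
Trait 2: derived state '1' in Taxon 1, Taxon 2, Taxon 3, and Taxon 8 only — synapomorphy for {Taxon 1, Taxon 2, Taxon 3, Taxon 8}.
Trait 3: derived state '0' in Taxon 3 only — an autapomorphy, so it tells us nothing about relationships among taxa.
Only Taxon 1, Taxon 2, and Taxon 3 show the derived state '1' for Trait 4, supporting them as a clade.
Trait 5 (derived state '1') is shared by all ingroup taxa — unites the whole ingroup.
Most parsimonious ingroup topology: (((Taxon 3,(Taxon 1,Taxon 2)),Taxon 8),Taxon 5).
Taxon 5 is sister to the clade containing all other ingroup taxa, so it is the earliest-diverging (most basal) ingroup lineage.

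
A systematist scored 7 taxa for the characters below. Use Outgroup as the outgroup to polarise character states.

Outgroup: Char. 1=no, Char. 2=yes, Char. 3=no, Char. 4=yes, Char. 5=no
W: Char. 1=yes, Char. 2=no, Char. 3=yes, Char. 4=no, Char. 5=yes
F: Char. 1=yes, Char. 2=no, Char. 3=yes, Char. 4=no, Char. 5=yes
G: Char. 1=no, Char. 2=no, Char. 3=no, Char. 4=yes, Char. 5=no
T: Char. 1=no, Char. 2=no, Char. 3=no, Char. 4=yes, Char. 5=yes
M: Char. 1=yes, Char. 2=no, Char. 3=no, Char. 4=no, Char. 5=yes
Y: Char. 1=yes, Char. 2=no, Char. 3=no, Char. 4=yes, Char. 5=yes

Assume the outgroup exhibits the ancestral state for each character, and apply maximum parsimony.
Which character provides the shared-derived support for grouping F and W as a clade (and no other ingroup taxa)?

Character polarity is set by the outgroup: the derived state is whichever differs from the outgroup's state, so for Char. 2, Char. 4 the derived state is 'no', and for the remaining characters it is 'yes'.
Char. 1 (derived state 'yes') is shared by F, M, W, and Y — a synapomorphy uniting that clade.
Char. 2 (derived state 'no') is shared by all ingroup taxa — unites the whole ingroup.
Char. 3: derived state 'yes' in F and W only — synapomorphy for {F, W}.
Char. 4 (derived state 'no') is shared by F, M, and W — a synapomorphy uniting that clade.
Only F, M, T, W, and Y show the derived state 'yes' for Char. 5, supporting them as a clade.
Most parsimonious ingroup topology: (((((W,F),M),Y),T),G).
The clade {F, W} is supported by Char. 3: its derived state 'yes' occurs in exactly those taxa and in no other taxon (including the outgroup).

Char. 3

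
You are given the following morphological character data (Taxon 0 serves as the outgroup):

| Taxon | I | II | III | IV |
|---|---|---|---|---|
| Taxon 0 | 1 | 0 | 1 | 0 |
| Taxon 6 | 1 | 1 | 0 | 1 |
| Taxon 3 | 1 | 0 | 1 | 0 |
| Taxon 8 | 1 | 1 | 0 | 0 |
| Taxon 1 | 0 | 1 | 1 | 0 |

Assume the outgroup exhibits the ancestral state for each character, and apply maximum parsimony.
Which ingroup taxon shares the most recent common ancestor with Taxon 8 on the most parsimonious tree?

Character polarity is set by the outgroup: the derived state is whichever differs from the outgroup's state, so for I, III the derived state is '0', and for the remaining characters it is '1'.
I (derived state '0') is unique to Taxon 1 (autapomorphy; uninformative for grouping).
II: derived state '1' in Taxon 1, Taxon 6, and Taxon 8 only — synapomorphy for {Taxon 1, Taxon 6, Taxon 8}.
Only Taxon 6 and Taxon 8 show the derived state '0' for III, supporting them as a clade.
IV (derived state '1') is unique to Taxon 6 (autapomorphy; uninformative for grouping).
Most parsimonious ingroup topology: (((Taxon 6,Taxon 8),Taxon 1),Taxon 3).
Taxon 8 and Taxon 6 form a cherry on this tree, so they are sister taxa.

Taxon 6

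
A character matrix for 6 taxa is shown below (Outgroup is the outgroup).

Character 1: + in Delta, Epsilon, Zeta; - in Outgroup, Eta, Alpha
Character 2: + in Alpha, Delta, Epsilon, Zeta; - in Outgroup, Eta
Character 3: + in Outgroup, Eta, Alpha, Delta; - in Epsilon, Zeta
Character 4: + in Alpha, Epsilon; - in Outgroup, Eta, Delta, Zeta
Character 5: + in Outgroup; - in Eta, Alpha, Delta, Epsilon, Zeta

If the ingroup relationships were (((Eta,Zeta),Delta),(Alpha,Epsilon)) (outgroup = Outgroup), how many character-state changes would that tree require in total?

Map each character onto (((Eta,Zeta),Delta),(Alpha,Epsilon)) (rooted by Outgroup) and count the minimum state changes it requires (Fitch parsimony):
Character 1: 3; Character 2: 2; Character 3: 2; Character 4: 1; Character 5: 1.
Total tree length = 9.

9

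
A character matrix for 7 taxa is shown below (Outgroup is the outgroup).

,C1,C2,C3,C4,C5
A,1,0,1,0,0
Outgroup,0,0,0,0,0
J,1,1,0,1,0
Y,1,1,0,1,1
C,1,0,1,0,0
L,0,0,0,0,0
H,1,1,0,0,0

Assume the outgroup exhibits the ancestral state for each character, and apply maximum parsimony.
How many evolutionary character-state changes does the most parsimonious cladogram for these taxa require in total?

5

The outgroup has state '0' for every character, so '1' is the derived state throughout.
Only A, C, H, J, and Y show the derived state '1' for C1, supporting them as a clade.
C2: derived state '1' in H, J, and Y only — synapomorphy for {H, J, Y}.
C3 (derived state '1') is shared by A and C — a synapomorphy uniting that clade.
C4 (derived state '1') is shared by J and Y — a synapomorphy uniting that clade.
C5: derived state '1' in Y only — an autapomorphy, so it tells us nothing about relationships among taxa.
Most parsimonious ingroup topology: (((C,A),(H,(J,Y))),L).
Changes per character on this tree: C1: 1; C2: 1; C3: 1; C4: 1; C5: 1.
Total = 5.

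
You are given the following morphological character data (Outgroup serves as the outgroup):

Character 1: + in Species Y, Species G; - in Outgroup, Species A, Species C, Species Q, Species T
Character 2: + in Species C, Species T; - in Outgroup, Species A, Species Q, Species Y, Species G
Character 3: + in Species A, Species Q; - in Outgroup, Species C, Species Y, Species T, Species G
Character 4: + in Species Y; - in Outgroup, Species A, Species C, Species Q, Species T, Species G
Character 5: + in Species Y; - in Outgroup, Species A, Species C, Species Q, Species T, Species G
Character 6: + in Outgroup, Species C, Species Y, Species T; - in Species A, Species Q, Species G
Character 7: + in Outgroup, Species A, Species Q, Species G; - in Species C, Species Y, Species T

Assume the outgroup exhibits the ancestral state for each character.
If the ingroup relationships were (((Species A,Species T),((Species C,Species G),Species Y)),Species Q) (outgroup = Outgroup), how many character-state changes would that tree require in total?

14

Map each character onto (((Species A,Species T),((Species C,Species G),Species Y)),Species Q) (rooted by Outgroup) and count the minimum state changes it requires (Fitch parsimony):
Character 1: 2; Character 2: 2; Character 3: 2; Character 4: 1; Character 5: 1; Character 6: 3; Character 7: 3.
Total tree length = 14.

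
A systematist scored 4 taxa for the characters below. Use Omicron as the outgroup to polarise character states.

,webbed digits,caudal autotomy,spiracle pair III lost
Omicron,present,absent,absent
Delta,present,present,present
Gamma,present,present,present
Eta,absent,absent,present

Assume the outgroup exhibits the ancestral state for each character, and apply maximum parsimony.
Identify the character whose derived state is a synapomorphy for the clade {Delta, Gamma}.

Character polarity is set by the outgroup: the derived state is whichever differs from the outgroup's state, so for webbed digits the derived state is 'absent', and for the remaining characters it is 'present'.
webbed digits: derived state 'absent' in Eta only — an autapomorphy, so it tells us nothing about relationships among taxa.
caudal autotomy (derived state 'present') is shared by Delta and Gamma — a synapomorphy uniting that clade.
spiracle pair III lost (derived state 'present') is shared by all ingroup taxa — unites the whole ingroup.
Most parsimonious ingroup topology: ((Delta,Gamma),Eta).
The clade {Delta, Gamma} is supported by caudal autotomy: its derived state 'present' occurs in exactly those taxa and in no other taxon (including the outgroup).

caudal autotomy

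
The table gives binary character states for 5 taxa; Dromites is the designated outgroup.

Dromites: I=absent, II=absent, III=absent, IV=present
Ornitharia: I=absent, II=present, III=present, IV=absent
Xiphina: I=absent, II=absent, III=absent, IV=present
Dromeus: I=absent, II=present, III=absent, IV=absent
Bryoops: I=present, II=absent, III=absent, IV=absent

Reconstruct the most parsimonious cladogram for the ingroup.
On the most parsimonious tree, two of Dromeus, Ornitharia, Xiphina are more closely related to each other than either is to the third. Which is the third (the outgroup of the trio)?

Character polarity is set by the outgroup: the derived state is whichever differs from the outgroup's state, so for IV the derived state is 'absent', and for the remaining characters it is 'present'.
I: derived state 'present' in Bryoops only — an autapomorphy, so it tells us nothing about relationships among taxa.
Only Dromeus and Ornitharia show the derived state 'present' for II, supporting them as a clade.
III: derived state 'present' in Ornitharia only — an autapomorphy, so it tells us nothing about relationships among taxa.
Only Bryoops, Dromeus, and Ornitharia show the derived state 'absent' for IV, supporting them as a clade.
Most parsimonious ingroup topology: (((Ornitharia,Dromeus),Bryoops),Xiphina).
Ornitharia and Dromeus share a more recent common ancestor with each other than either does with Xiphina, so Xiphina is the least closely related of the three.

Xiphina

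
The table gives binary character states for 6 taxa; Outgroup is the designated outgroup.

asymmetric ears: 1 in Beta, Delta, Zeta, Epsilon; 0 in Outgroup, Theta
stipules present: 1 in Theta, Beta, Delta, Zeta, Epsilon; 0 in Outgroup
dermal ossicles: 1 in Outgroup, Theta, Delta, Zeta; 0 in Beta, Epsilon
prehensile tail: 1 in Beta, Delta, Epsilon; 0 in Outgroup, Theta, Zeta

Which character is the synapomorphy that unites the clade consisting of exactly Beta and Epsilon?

dermal ossicles

Character polarity is set by the outgroup: the derived state is whichever differs from the outgroup's state, so for dermal ossicles the derived state is '0', and for the remaining characters it is '1'.
Only Beta, Delta, Epsilon, and Zeta show the derived state '1' for asymmetric ears, supporting them as a clade.
All ingroup taxa share the derived state '1' for stipules present; it defines the ingroup but does not resolve relationships within it.
dermal ossicles (derived state '0') is shared by Beta and Epsilon — a synapomorphy uniting that clade.
prehensile tail (derived state '1') is shared by Beta, Delta, and Epsilon — a synapomorphy uniting that clade.
Most parsimonious ingroup topology: (Theta,(((Beta,Epsilon),Delta),Zeta)).
The clade {Beta, Epsilon} is supported by dermal ossicles: its derived state '0' occurs in exactly those taxa and in no other taxon (including the outgroup).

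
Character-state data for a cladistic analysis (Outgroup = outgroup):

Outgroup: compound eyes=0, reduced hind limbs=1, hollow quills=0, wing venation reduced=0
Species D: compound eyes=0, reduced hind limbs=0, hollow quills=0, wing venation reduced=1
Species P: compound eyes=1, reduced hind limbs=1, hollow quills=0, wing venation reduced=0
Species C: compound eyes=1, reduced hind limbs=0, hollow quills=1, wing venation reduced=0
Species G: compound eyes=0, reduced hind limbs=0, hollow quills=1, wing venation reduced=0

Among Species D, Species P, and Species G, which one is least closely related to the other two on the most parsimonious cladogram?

Character polarity is set by the outgroup: the derived state is whichever differs from the outgroup's state, so for reduced hind limbs the derived state is '0', and for the remaining characters it is '1'.
compound eyes (state '1') occurs in Species C and Species P but conflicts with the nesting implied by the other characters — most parsimoniously interpreted as homoplasy.
reduced hind limbs (derived state '0') is shared by Species C, Species D, and Species G — a synapomorphy uniting that clade.
hollow quills (derived state '1') is shared by Species C and Species G — a synapomorphy uniting that clade.
wing venation reduced: derived state '1' in Species D only — an autapomorphy, so it tells us nothing about relationships among taxa.
Most parsimonious ingroup topology: ((Species D,(Species C,Species G)),Species P).
Species D and Species G share a more recent common ancestor with each other than either does with Species P, so Species P is the least closely related of the three.

Species P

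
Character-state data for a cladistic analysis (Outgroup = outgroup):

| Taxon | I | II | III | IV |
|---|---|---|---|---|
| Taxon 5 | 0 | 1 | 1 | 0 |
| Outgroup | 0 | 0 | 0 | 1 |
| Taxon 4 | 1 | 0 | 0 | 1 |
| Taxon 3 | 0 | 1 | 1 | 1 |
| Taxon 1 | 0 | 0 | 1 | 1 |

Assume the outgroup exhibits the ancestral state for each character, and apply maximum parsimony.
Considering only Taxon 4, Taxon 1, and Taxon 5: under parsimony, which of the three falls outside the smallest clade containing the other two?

Character polarity is set by the outgroup: the derived state is whichever differs from the outgroup's state, so for IV the derived state is '0', and for the remaining characters it is '1'.
I: derived state '1' in Taxon 4 only — an autapomorphy, so it tells us nothing about relationships among taxa.
Only Taxon 3 and Taxon 5 show the derived state '1' for II, supporting them as a clade.
III (derived state '1') is shared by Taxon 1, Taxon 3, and Taxon 5 — a synapomorphy uniting that clade.
IV: derived state '0' in Taxon 5 only — an autapomorphy, so it tells us nothing about relationships among taxa.
Most parsimonious ingroup topology: (((Taxon 3,Taxon 5),Taxon 1),Taxon 4).
Taxon 1 and Taxon 5 share a more recent common ancestor with each other than either does with Taxon 4, so Taxon 4 is the least closely related of the three.

Taxon 4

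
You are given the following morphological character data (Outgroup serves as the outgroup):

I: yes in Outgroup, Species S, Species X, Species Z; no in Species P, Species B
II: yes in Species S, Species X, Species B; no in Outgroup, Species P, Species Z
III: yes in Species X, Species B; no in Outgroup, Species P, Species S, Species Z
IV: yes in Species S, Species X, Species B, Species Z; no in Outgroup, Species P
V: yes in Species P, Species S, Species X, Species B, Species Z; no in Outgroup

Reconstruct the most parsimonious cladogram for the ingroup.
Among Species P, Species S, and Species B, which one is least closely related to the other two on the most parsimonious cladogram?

Species P

Character polarity is set by the outgroup: the derived state is whichever differs from the outgroup's state, so for I the derived state is 'no', and for the remaining characters it is 'yes'.
I groups Species B and Species P, which is incompatible with the clades supported by the remaining characters; treating it as convergent (homoplasy) costs fewer steps than any alternative tree.
Only Species B, Species S, and Species X show the derived state 'yes' for II, supporting them as a clade.
III (derived state 'yes') is shared by Species B and Species X — a synapomorphy uniting that clade.
Only Species B, Species S, Species X, and Species Z show the derived state 'yes' for IV, supporting them as a clade.
All ingroup taxa share the derived state 'yes' for V; it defines the ingroup but does not resolve relationships within it.
Most parsimonious ingroup topology: (Species P,((Species S,(Species X,Species B)),Species Z)).
Species B and Species S share a more recent common ancestor with each other than either does with Species P, so Species P is the least closely related of the three.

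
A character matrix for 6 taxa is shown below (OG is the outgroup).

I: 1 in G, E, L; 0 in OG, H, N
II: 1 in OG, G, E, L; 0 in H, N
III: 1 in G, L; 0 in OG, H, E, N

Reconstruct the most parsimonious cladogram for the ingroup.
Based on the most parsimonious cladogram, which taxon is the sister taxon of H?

Character polarity is set by the outgroup: the derived state is whichever differs from the outgroup's state, so for II the derived state is '0', and for the remaining characters it is '1'.
I: derived state '1' in E, G, and L only — synapomorphy for {E, G, L}.
Only H and N show the derived state '0' for II, supporting them as a clade.
III: derived state '1' in G and L only — synapomorphy for {G, L}.
Most parsimonious ingroup topology: ((H,N),((G,L),E)).
H and N form a cherry on this tree, so they are sister taxa.

N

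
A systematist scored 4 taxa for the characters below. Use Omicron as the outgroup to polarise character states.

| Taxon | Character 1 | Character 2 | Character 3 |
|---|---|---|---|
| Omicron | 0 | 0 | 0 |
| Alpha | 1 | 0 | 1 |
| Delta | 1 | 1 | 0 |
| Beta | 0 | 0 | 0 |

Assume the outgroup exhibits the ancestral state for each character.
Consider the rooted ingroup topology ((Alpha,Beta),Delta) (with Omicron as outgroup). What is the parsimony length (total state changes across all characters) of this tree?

4

Map each character onto ((Alpha,Beta),Delta) (rooted by Omicron) and count the minimum state changes it requires (Fitch parsimony):
Character 1: 2; Character 2: 1; Character 3: 1.
Total tree length = 4.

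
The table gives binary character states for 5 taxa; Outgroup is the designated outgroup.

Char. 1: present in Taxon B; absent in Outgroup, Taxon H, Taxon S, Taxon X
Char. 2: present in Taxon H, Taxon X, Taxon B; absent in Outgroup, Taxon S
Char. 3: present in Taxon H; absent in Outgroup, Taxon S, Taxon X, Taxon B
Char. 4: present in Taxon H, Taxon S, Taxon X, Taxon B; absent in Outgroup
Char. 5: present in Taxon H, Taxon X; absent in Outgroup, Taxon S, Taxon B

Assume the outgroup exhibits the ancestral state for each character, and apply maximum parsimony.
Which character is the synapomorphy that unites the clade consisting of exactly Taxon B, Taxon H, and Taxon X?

Char. 2

The outgroup has state 'absent' for every character, so 'present' is the derived state throughout.
Char. 1 (derived state 'present') is unique to Taxon B (autapomorphy; uninformative for grouping).
Char. 2: derived state 'present' in Taxon B, Taxon H, and Taxon X only — synapomorphy for {Taxon B, Taxon H, Taxon X}.
Char. 3: derived state 'present' in Taxon H only — an autapomorphy, so it tells us nothing about relationships among taxa.
Char. 4 (derived state 'present') is shared by all ingroup taxa — unites the whole ingroup.
Char. 5 (derived state 'present') is shared by Taxon H and Taxon X — a synapomorphy uniting that clade.
Most parsimonious ingroup topology: (((Taxon H,Taxon X),Taxon B),Taxon S).
The clade {Taxon B, Taxon H, Taxon X} is supported by Char. 2: its derived state 'present' occurs in exactly those taxa and in no other taxon (including the outgroup).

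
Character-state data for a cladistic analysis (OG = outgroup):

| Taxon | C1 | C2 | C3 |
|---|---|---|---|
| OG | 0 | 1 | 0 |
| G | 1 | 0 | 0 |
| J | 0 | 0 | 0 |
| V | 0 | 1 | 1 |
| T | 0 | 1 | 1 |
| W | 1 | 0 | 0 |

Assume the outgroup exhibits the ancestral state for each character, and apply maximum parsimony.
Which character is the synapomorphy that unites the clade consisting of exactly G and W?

C1

Character polarity is set by the outgroup: the derived state is whichever differs from the outgroup's state, so for C2 the derived state is '0', and for the remaining characters it is '1'.
C1 (derived state '1') is shared by G and W — a synapomorphy uniting that clade.
Only G, J, and W show the derived state '0' for C2, supporting them as a clade.
C3: derived state '1' in T and V only — synapomorphy for {T, V}.
Most parsimonious ingroup topology: (((G,W),J),(V,T)).
The clade {G, W} is supported by C1: its derived state '1' occurs in exactly those taxa and in no other taxon (including the outgroup).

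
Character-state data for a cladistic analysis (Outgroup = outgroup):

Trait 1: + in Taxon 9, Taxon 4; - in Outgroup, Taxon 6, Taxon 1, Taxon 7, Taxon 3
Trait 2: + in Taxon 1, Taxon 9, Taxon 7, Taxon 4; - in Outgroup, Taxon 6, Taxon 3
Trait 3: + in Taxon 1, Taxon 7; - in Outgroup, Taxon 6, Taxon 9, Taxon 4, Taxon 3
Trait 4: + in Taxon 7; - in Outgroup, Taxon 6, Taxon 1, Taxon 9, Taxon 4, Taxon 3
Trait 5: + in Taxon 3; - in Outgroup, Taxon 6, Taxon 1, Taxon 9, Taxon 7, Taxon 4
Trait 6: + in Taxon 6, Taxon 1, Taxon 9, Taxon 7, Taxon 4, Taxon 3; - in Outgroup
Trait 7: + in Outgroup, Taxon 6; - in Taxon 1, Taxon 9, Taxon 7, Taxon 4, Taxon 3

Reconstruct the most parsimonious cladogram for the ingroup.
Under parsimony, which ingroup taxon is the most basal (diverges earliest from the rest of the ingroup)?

Taxon 6

Character polarity is set by the outgroup: the derived state is whichever differs from the outgroup's state, so for Trait 7 the derived state is '-', and for the remaining characters it is '+'.
Only Taxon 4 and Taxon 9 show the derived state '+' for Trait 1, supporting them as a clade.
Trait 2 (derived state '+') is shared by Taxon 1, Taxon 4, Taxon 7, and Taxon 9 — a synapomorphy uniting that clade.
Trait 3: derived state '+' in Taxon 1 and Taxon 7 only — synapomorphy for {Taxon 1, Taxon 7}.
Trait 4: derived state '+' in Taxon 7 only — an autapomorphy, so it tells us nothing about relationships among taxa.
Trait 5: derived state '+' in Taxon 3 only — an autapomorphy, so it tells us nothing about relationships among taxa.
All ingroup taxa share the derived state '+' for Trait 6; it defines the ingroup but does not resolve relationships within it.
Only Taxon 1, Taxon 3, Taxon 4, Taxon 7, and Taxon 9 show the derived state '-' for Trait 7, supporting them as a clade.
Most parsimonious ingroup topology: (Taxon 6,(((Taxon 1,Taxon 7),(Taxon 9,Taxon 4)),Taxon 3)).
Taxon 6 is sister to the clade containing all other ingroup taxa, so it is the earliest-diverging (most basal) ingroup lineage.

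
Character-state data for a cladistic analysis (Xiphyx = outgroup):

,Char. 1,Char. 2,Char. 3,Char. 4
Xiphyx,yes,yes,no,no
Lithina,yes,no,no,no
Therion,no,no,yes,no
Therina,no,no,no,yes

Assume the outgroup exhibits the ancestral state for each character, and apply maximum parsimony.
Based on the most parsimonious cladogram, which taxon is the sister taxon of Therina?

Character polarity is set by the outgroup: the derived state is whichever differs from the outgroup's state, so for Char. 1, Char. 2 the derived state is 'no', and for the remaining characters it is 'yes'.
Char. 1: derived state 'no' in Therina and Therion only — synapomorphy for {Therina, Therion}.
Char. 2 (derived state 'no') is shared by all ingroup taxa — unites the whole ingroup.
Char. 3: derived state 'yes' in Therion only — an autapomorphy, so it tells us nothing about relationships among taxa.
Char. 4 (derived state 'yes') is unique to Therina (autapomorphy; uninformative for grouping).
Most parsimonious ingroup topology: (Lithina,(Therion,Therina)).
Therina and Therion form a cherry on this tree, so they are sister taxa.

Therion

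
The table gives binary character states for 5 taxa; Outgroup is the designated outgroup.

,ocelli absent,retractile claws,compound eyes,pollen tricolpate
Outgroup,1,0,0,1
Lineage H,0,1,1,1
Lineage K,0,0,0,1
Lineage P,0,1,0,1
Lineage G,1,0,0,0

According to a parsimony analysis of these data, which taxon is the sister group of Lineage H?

Character polarity is set by the outgroup: the derived state is whichever differs from the outgroup's state, so for ocelli absent, pollen tricolpate the derived state is '0', and for the remaining characters it is '1'.
Only Lineage H, Lineage K, and Lineage P show the derived state '0' for ocelli absent, supporting them as a clade.
Only Lineage H and Lineage P show the derived state '1' for retractile claws, supporting them as a clade.
compound eyes (derived state '1') is unique to Lineage H (autapomorphy; uninformative for grouping).
pollen tricolpate (derived state '0') is unique to Lineage G (autapomorphy; uninformative for grouping).
Most parsimonious ingroup topology: (((Lineage H,Lineage P),Lineage K),Lineage G).
Lineage H and Lineage P form a cherry on this tree, so they are sister taxa.

Lineage P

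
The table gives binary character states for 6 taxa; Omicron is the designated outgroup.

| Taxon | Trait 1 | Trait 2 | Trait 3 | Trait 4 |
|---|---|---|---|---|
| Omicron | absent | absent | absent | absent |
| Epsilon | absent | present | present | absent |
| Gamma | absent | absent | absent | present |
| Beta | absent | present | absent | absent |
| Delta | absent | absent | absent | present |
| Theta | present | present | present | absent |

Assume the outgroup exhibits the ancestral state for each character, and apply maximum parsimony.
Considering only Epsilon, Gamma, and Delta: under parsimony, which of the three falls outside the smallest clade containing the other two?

The outgroup has state 'absent' for every character, so 'present' is the derived state throughout.
Trait 1: derived state 'present' in Theta only — an autapomorphy, so it tells us nothing about relationships among taxa.
Trait 2 (derived state 'present') is shared by Beta, Epsilon, and Theta — a synapomorphy uniting that clade.
Only Epsilon and Theta show the derived state 'present' for Trait 3, supporting them as a clade.
Trait 4 (derived state 'present') is shared by Delta and Gamma — a synapomorphy uniting that clade.
Most parsimonious ingroup topology: (((Epsilon,Theta),Beta),(Gamma,Delta)).
Delta and Gamma share a more recent common ancestor with each other than either does with Epsilon, so Epsilon is the least closely related of the three.

Epsilon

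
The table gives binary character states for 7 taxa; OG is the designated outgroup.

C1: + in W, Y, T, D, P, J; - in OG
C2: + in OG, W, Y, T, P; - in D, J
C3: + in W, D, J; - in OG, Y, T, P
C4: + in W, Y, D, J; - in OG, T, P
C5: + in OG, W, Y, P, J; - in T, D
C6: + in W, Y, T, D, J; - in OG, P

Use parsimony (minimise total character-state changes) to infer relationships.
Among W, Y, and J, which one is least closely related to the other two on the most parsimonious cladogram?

Character polarity is set by the outgroup: the derived state is whichever differs from the outgroup's state, so for C2, C5 the derived state is '-', and for the remaining characters it is '+'.
All ingroup taxa share the derived state '+' for C1; it defines the ingroup but does not resolve relationships within it.
C2: derived state '-' in D and J only — synapomorphy for {D, J}.
C3: derived state '+' in D, J, and W only — synapomorphy for {D, J, W}.
C4: derived state '+' in D, J, W, and Y only — synapomorphy for {D, J, W, Y}.
C5 (state '-') occurs in D and T but conflicts with the nesting implied by the other characters — most parsimoniously interpreted as homoplasy.
C6 (derived state '+') is shared by D, J, T, W, and Y — a synapomorphy uniting that clade.
Most parsimonious ingroup topology: ((((W,(D,J)),Y),T),P).
W and J share a more recent common ancestor with each other than either does with Y, so Y is the least closely related of the three.

Y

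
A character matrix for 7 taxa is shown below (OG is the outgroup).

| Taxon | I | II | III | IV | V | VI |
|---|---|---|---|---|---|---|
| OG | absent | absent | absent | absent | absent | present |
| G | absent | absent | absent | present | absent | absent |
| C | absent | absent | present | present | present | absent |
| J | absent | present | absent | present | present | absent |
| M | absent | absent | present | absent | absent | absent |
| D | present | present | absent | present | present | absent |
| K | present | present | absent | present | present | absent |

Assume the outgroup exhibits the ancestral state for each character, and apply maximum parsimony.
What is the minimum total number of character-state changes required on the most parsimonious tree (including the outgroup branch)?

Character polarity is set by the outgroup: the derived state is whichever differs from the outgroup's state, so for VI the derived state is 'absent', and for the remaining characters it is 'present'.
I: derived state 'present' in D and K only — synapomorphy for {D, K}.
II: derived state 'present' in D, J, and K only — synapomorphy for {D, J, K}.
III groups C and M, which is incompatible with the clades supported by the remaining characters; treating it as convergent (homoplasy) costs fewer steps than any alternative tree.
IV: derived state 'present' in C, D, G, J, and K only — synapomorphy for {C, D, G, J, K}.
Only C, D, J, and K show the derived state 'present' for V, supporting them as a clade.
VI (derived state 'absent') is shared by all ingroup taxa — unites the whole ingroup.
Most parsimonious ingroup topology: ((G,(C,(J,(D,K)))),M).
Changes per character on this tree: I: 1; II: 1; III: 2; IV: 1; V: 1; VI: 1.
Total = 7.

7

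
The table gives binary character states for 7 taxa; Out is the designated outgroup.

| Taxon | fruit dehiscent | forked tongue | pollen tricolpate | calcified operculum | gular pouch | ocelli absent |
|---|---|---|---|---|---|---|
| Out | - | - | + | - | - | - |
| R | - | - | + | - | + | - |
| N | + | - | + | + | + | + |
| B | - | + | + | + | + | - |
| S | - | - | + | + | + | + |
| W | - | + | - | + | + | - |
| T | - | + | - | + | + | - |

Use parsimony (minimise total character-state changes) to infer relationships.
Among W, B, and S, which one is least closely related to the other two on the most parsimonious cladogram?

S

Character polarity is set by the outgroup: the derived state is whichever differs from the outgroup's state, so for pollen tricolpate the derived state is '-', and for the remaining characters it is '+'.
fruit dehiscent: derived state '+' in N only — an autapomorphy, so it tells us nothing about relationships among taxa.
Only B, T, and W show the derived state '+' for forked tongue, supporting them as a clade.
Only T and W show the derived state '-' for pollen tricolpate, supporting them as a clade.
calcified operculum (derived state '+') is shared by B, N, S, T, and W — a synapomorphy uniting that clade.
All ingroup taxa share the derived state '+' for gular pouch; it defines the ingroup but does not resolve relationships within it.
ocelli absent (derived state '+') is shared by N and S — a synapomorphy uniting that clade.
Most parsimonious ingroup topology: (R,((N,S),(B,(W,T)))).
B and W share a more recent common ancestor with each other than either does with S, so S is the least closely related of the three.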